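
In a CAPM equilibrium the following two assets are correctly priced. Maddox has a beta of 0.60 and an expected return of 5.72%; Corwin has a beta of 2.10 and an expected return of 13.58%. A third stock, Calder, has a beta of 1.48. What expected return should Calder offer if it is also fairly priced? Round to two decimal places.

MRP (SML slope) = (13.58% − 5.72%) / (2.10 − 0.60) = 7.86% / 1.50 = 5.2400%
R_f (intercept) = 5.72% − 0.60 × 5.2400% = 2.5760%
E(R_Calder) = R_f + β × MRP = 2.5760% + 1.48 × 5.2400% = 10.33%

10.33%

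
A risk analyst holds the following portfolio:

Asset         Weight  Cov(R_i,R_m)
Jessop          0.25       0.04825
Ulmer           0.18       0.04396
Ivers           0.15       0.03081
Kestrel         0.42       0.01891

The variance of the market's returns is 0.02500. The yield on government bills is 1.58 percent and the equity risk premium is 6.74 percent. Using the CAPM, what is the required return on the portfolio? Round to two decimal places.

β_Jessop = 0.04825 / 0.02500 = 1.9300
β_Ulmer = 0.04396 / 0.02500 = 1.7584
β_Ivers = 0.03081 / 0.02500 = 1.2324
β_Kestrel = 0.01891 / 0.02500 = 0.7564
β_P = Σ w_i β_i = 0.25×1.9300 + 0.18×1.7584 + 0.15×1.2324 + 0.42×0.7564 = 1.3016
E(R_P) = R_f + β_P × MRP = 1.58% + 1.3016 × 6.74% = 10.35%

10.35%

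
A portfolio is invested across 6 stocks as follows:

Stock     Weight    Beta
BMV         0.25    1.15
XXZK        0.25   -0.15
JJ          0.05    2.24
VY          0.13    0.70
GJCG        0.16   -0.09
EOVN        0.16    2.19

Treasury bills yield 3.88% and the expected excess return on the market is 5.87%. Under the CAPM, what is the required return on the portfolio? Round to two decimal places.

β_P = Σ w_i β_i = 0.25×1.15 + 0.25×-0.15 + 0.05×2.24 + 0.13×0.70 + 0.16×-0.09 + 0.16×2.19 = 0.7890
E(R_P) = R_f + β_P × MRP = 3.88% + 0.7890 × 5.87% = 8.51%

8.51%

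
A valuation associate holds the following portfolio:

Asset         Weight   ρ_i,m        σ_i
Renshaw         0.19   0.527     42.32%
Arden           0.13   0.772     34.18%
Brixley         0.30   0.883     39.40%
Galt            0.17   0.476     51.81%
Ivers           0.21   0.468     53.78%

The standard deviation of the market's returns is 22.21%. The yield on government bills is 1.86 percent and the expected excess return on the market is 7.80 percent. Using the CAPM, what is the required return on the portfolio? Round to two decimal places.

β_Renshaw = 0.527 × 42.32% / 22.21% = 1.0042
β_Arden = 0.772 × 34.18% / 22.21% = 1.1881
β_Brixley = 0.883 × 39.40% / 22.21% = 1.5664
β_Galt = 0.476 × 51.81% / 22.21% = 1.1104
β_Ivers = 0.468 × 53.78% / 22.21% = 1.1332
β_P = Σ w_i β_i = 0.19×1.0042 + 0.13×1.1881 + 0.30×1.5664 + 0.17×1.1104 + 0.21×1.1332 = 1.2419
E(R_P) = R_f + β_P × MRP = 1.86% + 1.2419 × 7.80% = 11.55%

11.55%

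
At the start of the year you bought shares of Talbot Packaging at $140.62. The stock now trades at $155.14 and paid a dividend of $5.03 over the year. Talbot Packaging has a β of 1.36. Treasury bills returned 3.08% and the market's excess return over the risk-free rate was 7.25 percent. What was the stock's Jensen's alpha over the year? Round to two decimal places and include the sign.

Realised HPR = (P1 + D1 − P0) / P0 = (155.14 + 5.03 − 140.62) / 140.62 = 19.55 / 140.62 = 13.9027%
CAPM required = R_f + β·MRP = 3.08% + 1.36 × 7.25% = 12.9400%
α = realised − required = 13.9027% − 12.9400% = +0.96%

+0.96%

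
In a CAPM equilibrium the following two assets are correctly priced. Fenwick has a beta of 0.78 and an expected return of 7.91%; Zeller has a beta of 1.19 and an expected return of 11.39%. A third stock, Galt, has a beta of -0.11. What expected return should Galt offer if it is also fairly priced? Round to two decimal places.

MRP (SML slope) = (11.39% − 7.91%) / (1.19 − 0.78) = 3.48% / 0.41 = 8.4878%
R_f (intercept) = 7.91% − 0.78 × 8.4878% = 1.2895%
E(R_Galt) = R_f + β × MRP = 1.2895% + -0.11 × 8.4878% = 0.36%

0.36%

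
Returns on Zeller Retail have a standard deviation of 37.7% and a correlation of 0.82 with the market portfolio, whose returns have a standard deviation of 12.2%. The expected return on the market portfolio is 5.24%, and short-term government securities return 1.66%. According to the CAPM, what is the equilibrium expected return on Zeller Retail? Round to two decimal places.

10.73%

β = ρ × σ_i / σ_m = 0.82 × 37.7% / 12.2% = 2.5339
MRP = 5.24% − 1.66% = 3.58%
E(R) = 1.66% + 2.5339 × 3.58% = 10.73%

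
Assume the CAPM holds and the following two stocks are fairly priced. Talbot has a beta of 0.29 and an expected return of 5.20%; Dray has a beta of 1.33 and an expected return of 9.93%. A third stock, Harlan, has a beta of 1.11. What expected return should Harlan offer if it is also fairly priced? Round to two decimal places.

8.93%

MRP (SML slope) = (9.93% − 5.20%) / (1.33 − 0.29) = 4.73% / 1.04 = 4.5481%
R_f (intercept) = 5.20% − 0.29 × 4.5481% = 3.8811%
E(R_Harlan) = R_f + β × MRP = 3.8811% + 1.11 × 4.5481% = 8.93%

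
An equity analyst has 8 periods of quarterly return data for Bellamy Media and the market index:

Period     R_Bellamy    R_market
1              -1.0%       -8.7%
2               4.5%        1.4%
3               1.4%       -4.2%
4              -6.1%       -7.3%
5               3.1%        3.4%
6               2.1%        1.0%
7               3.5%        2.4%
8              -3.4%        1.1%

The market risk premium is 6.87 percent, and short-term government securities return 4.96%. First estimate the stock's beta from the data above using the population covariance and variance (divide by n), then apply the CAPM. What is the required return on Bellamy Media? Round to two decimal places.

Mean R_i = (-1.0 + 4.5 + 1.4 − 6.1 + 3.1 + 2.1 + 3.5 − 3.4) / 8 = 0.5125%
Mean R_m = (-8.7 + 1.4 − 4.2 − 7.3 + 3.4 + 1.0 + 2.4 + 1.1) / 8 = -1.3625%
Σ(R_i − R̄_i)(R_m − R̄_m) = 76.5363  ⇒  Cov = 76.5363 / 8 = 9.5670
Σ(R_m − R̄_m)² = 153.2588  ⇒  Var(R_m) = 153.2588 / 8 = 19.1574
β = Cov / Var(R_m) = 9.5670 / 19.1574 = 0.4994
E(R) = R_f + β × MRP = 4.96% + 0.4994 × 6.87% = 8.39%

8.39%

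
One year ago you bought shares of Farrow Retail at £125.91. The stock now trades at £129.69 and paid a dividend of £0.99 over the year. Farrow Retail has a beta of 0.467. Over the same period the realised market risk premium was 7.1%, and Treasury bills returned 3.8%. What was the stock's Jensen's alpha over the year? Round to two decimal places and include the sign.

Realised HPR = (P1 + D1 − P0) / P0 = (129.69 + 0.99 − 125.91) / 125.91 = 4.77 / 125.91 = 3.7884%
CAPM required = R_f + β·MRP = 3.8% + 0.467 × 7.1% = 7.1157%
α = realised − required = 3.7884% − 7.1157% = -3.33%

-3.33%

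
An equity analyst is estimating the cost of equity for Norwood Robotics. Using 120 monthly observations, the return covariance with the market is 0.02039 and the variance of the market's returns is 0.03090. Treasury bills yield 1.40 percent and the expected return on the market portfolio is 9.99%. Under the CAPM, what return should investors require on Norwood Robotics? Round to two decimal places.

β = Cov(R_i, R_m) / Var(R_m) = 0.02039 / 0.03090 = 0.6599
MRP = 9.99% − 1.40% = 8.59%
E(R) = R_f + β × MRP = 1.40% + 0.6599 × 8.59% = 7.07%

7.07%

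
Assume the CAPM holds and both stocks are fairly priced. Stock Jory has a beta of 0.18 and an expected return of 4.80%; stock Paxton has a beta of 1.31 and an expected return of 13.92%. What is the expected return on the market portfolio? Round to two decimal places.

Both satisfy E(R) = R_f + β·MRP, so the slope of the SML is
MRP = (13.92% − 4.80%) / (1.31 − 0.18) = 9.12% / 1.13 = 8.0708%
R_f = E(R_Jory) − β_Jory·MRP = 4.80% − 0.18 × 8.0708% = 3.3473%
E(R_m) = R_f + MRP = 3.3473% + 8.0708% = 11.42%

11.42%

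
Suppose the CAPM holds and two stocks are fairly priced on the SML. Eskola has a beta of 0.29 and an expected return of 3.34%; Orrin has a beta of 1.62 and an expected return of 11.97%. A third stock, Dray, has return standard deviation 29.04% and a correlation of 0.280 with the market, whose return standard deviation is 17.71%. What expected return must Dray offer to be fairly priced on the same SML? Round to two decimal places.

4.44%

MRP = (11.97% − 3.34%) / (1.62 − 0.29) = 6.4887%
R_f = 3.34% − 0.29 × 6.4887% = 1.4583%
β_Dray = ρ·σ_i/σ_m = 0.280 × 29.04 / 17.71 = 0.4591
E(R_Dray) = R_f + β × MRP = 1.4583% + 0.4591 × 6.4887% = 4.44%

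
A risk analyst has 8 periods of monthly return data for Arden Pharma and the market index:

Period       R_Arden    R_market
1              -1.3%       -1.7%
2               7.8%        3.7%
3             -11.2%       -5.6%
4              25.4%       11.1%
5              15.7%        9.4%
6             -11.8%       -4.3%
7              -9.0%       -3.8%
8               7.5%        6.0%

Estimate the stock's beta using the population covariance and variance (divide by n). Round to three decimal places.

Mean R_i = (-1.3 + 7.8 − 11.2 + 25.4 + 15.7 − 11.8 − 9.0 + 7.5) / 8 = 2.8875%
Mean R_m = (-1.7 + 3.7 − 5.6 + 11.1 + 9.4 − 4.3 − 3.8 + 6.0) / 8 = 1.8500%
Σ(R_i − R̄_i)(R_m − R̄_m) = 610.5150  ⇒  Cov = 610.5150 / 8 = 76.3144
Σ(R_m − R̄_m)² = 301.0600  ⇒  Var(R_m) = 301.0600 / 8 = 37.6325
β = Cov / Var(R_m) = 76.3144 / 37.6325 = 2.0279

2.028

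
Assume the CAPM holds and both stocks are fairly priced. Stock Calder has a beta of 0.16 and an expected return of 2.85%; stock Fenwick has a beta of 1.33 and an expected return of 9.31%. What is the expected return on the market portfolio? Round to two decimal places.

Both satisfy E(R) = R_f + β·MRP, so the slope of the SML is
MRP = (9.31% − 2.85%) / (1.33 − 0.16) = 6.46% / 1.17 = 5.5214%
R_f = E(R_Calder) − β_Calder·MRP = 2.85% − 0.16 × 5.5214% = 1.9666%
E(R_m) = R_f + MRP = 1.9666% + 5.5214% = 7.49%

7.49%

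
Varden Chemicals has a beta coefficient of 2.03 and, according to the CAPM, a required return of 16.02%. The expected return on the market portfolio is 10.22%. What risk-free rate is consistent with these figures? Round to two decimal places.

E(R) = R_f + β(E(R_m) − R_f) = R_f(1 − β) + β·E(R_m)
16.02% = R_f × (1 − 2.03) + 2.03 × 10.22%
16.02% = R_f × -1.03 + 20.7466%
R_f = (16.02% − 20.7466%) / -1.03 = 4.59%

4.59%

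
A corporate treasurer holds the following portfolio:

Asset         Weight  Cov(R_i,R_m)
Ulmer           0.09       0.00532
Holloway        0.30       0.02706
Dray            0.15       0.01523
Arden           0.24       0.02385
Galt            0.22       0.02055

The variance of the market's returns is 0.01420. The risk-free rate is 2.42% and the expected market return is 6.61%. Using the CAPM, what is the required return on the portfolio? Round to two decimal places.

8.65%

β_Ulmer = 0.00532 / 0.01420 = 0.3746
β_Holloway = 0.02706 / 0.01420 = 1.9056
β_Dray = 0.01523 / 0.01420 = 1.0725
β_Arden = 0.02385 / 0.01420 = 1.6796
β_Galt = 0.02055 / 0.01420 = 1.4472
β_P = Σ w_i β_i = 0.09×0.3746 + 0.30×1.9056 + 0.15×1.0725 + 0.24×1.6796 + 0.22×1.4472 = 1.4878
MRP = 6.61% − 2.42% = 4.19%
E(R_P) = R_f + β_P × MRP = 2.42% + 1.4878 × 4.19% = 8.65%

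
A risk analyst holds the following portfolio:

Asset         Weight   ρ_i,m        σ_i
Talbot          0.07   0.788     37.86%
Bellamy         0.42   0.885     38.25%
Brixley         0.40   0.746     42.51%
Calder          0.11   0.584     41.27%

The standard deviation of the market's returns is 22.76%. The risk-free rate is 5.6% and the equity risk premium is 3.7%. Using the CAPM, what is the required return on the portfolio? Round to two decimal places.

β_Talbot = 0.788 × 37.86% / 22.76% = 1.3108
β_Bellamy = 0.885 × 38.25% / 22.76% = 1.4873
β_Brixley = 0.746 × 42.51% / 22.76% = 1.3933
β_Calder = 0.584 × 41.27% / 22.76% = 1.0589
β_P = Σ w_i β_i = 0.07×1.3108 + 0.42×1.4873 + 0.40×1.3933 + 0.11×1.0589 = 1.3902
E(R_P) = R_f + β_P × MRP = 5.6% + 1.3902 × 3.7% = 10.74%

10.74%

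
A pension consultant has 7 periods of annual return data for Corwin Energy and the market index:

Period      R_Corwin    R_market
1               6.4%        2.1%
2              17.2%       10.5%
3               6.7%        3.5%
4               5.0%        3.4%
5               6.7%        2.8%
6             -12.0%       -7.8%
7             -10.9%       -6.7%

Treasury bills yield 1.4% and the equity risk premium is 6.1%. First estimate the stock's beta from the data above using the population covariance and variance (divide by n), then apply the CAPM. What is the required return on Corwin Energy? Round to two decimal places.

Mean R_i = (6.4 + 17.2 + 6.7 + 5.0 + 6.7 − 12.0 − 10.9) / 7 = 2.7286%
Mean R_m = (2.1 + 10.5 + 3.5 + 3.4 + 2.8 − 7.8 − 6.7) / 7 = 1.1143%
Σ(R_i − R̄_i)(R_m − R̄_m) = 398.5971  ⇒  Cov = 398.5971 / 7 = 56.9424
Σ(R_m − R̄_m)² = 243.3486  ⇒  Var(R_m) = 243.3486 / 7 = 34.7641
β = Cov / Var(R_m) = 56.9424 / 34.7641 = 1.6380
E(R) = R_f + β × MRP = 1.4% + 1.6380 × 6.1% = 11.39%

11.39%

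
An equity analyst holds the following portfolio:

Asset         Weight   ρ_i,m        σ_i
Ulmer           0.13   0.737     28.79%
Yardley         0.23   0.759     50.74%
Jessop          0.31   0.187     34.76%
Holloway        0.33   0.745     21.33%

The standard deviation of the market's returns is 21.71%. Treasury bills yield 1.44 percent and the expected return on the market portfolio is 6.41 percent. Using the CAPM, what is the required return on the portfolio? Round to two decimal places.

β_Ulmer = 0.737 × 28.79% / 21.71% = 0.9773
β_Yardley = 0.759 × 50.74% / 21.71% = 1.7739
β_Jessop = 0.187 × 34.76% / 21.71% = 0.2994
β_Holloway = 0.745 × 21.33% / 21.71% = 0.7320
β_P = Σ w_i β_i = 0.13×0.9773 + 0.23×1.7739 + 0.31×0.2994 + 0.33×0.7320 = 0.8694
MRP = 6.41% − 1.44% = 4.97%
E(R_P) = R_f + β_P × MRP = 1.44% + 0.8694 × 4.97% = 5.76%

5.76%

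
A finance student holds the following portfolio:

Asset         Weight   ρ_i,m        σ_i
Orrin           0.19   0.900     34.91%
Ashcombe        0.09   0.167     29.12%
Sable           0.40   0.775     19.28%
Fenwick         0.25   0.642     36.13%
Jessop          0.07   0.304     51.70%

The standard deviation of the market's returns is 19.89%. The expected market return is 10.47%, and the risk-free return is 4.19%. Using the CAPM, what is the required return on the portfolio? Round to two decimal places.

10.28%

β_Orrin = 0.900 × 34.91% / 19.89% = 1.5796
β_Ashcombe = 0.167 × 29.12% / 19.89% = 0.2445
β_Sable = 0.775 × 19.28% / 19.89% = 0.7512
β_Fenwick = 0.642 × 36.13% / 19.89% = 1.1662
β_Jessop = 0.304 × 51.70% / 19.89% = 0.7902
β_P = Σ w_i β_i = 0.19×1.5796 + 0.09×0.2445 + 0.40×0.7512 + 0.25×1.1662 + 0.07×0.7902 = 0.9695
MRP = 10.47% − 4.19% = 6.28%
E(R_P) = R_f + β_P × MRP = 4.19% + 0.9695 × 6.28% = 10.28%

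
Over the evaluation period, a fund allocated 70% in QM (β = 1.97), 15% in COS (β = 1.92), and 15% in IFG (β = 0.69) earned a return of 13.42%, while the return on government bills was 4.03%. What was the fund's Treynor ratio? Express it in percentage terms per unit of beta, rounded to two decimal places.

5.30%

β_P = 0.70×1.97 + 0.15×1.92 + 0.15×0.69 = 1.7705
Treynor = (R_P − R_f) / β_P = (13.42% − 4.03%) / 1.7705 = 9.39% / 1.7705 = 5.30%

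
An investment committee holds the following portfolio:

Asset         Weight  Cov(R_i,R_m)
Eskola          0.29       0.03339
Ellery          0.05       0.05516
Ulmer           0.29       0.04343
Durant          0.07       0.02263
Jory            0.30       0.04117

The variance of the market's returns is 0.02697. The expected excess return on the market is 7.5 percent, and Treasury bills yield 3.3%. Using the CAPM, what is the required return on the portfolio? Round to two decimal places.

14.14%

β_Eskola = 0.03339 / 0.02697 = 1.2380
β_Ellery = 0.05516 / 0.02697 = 2.0452
β_Ulmer = 0.04343 / 0.02697 = 1.6103
β_Durant = 0.02263 / 0.02697 = 0.8391
β_Jory = 0.04117 / 0.02697 = 1.5265
β_P = Σ w_i β_i = 0.29×1.2380 + 0.05×2.0452 + 0.29×1.6103 + 0.07×0.8391 + 0.30×1.5265 = 1.4450
E(R_P) = R_f + β_P × MRP = 3.3% + 1.4450 × 7.5% = 14.14%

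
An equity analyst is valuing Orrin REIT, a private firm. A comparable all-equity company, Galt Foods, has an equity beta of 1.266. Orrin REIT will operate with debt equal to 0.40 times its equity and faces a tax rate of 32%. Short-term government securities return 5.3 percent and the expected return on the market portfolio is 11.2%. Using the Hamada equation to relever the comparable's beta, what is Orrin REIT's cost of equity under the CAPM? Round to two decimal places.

14.80%

β_L = β_U × [1 + (1 − t)(D/E)] = 1.266 × [1 + (1 − 0.32) × 0.40]
    = 1.266 × [1 + 0.68 × 0.40] = 1.266 × 1.2720 = 1.6104
MRP = 11.2% − 5.3% = 5.90%
E(R) = R_f + β_L × MRP = 5.3% + 1.6104 × 5.9% = 14.80%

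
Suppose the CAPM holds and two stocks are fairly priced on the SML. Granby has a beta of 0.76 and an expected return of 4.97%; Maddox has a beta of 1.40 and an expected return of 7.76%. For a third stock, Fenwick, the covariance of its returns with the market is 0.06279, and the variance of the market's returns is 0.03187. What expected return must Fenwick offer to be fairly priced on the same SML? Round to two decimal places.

10.25%

MRP = (7.76% − 4.97%) / (1.40 − 0.76) = 4.3594%
R_f = 4.97% − 0.76 × 4.3594% = 1.6569%
β_Fenwick = Cov / Var(R_m) = 0.06279 / 0.03187 = 1.9702
E(R_Fenwick) = R_f + β × MRP = 1.6569% + 1.9702 × 4.3594% = 10.25%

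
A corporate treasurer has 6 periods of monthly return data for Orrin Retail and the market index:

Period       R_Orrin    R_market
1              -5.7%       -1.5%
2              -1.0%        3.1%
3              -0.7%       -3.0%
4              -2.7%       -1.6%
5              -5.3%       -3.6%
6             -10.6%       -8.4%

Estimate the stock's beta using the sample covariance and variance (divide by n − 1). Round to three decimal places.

0.792

Mean R_i = (-5.7 − 1.0 − 0.7 − 2.7 − 5.3 − 10.6) / 6 = -4.3333%
Mean R_m = (-1.5 + 3.1 − 3.0 − 1.6 − 3.6 − 8.4) / 6 = -2.5000%
Σ(R_i − R̄_i)(R_m − R̄_m) = 54.9900  ⇒  Cov = 54.9900 / 5 = 10.9980
Σ(R_m − R̄_m)² = 69.4400  ⇒  Var(R_m) = 69.4400 / 5 = 13.8880
β = Cov / Var(R_m) = 10.9980 / 13.8880 = 0.7919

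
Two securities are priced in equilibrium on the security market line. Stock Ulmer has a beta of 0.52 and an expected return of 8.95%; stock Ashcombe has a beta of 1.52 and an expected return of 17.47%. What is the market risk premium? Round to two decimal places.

8.52%

Both satisfy E(R) = R_f + β·MRP, so the slope of the SML is
MRP = (17.47% − 8.95%) / (1.52 − 0.52) = 8.52% / 1.00 = 8.5200%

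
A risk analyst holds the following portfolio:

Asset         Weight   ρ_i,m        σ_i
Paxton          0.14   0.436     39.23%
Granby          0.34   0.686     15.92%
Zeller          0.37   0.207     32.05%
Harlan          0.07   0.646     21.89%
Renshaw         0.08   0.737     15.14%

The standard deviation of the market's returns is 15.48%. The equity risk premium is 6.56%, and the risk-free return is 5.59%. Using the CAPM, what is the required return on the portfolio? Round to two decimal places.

β_Paxton = 0.436 × 39.23% / 15.48% = 1.1049
β_Granby = 0.686 × 15.92% / 15.48% = 0.7055
β_Zeller = 0.207 × 32.05% / 15.48% = 0.4286
β_Harlan = 0.646 × 21.89% / 15.48% = 0.9135
β_Renshaw = 0.737 × 15.14% / 15.48% = 0.7208
β_P = Σ w_i β_i = 0.14×1.1049 + 0.34×0.7055 + 0.37×0.4286 + 0.07×0.9135 + 0.08×0.7208 = 0.6747
E(R_P) = R_f + β_P × MRP = 5.59% + 0.6747 × 6.56% = 10.02%

10.02%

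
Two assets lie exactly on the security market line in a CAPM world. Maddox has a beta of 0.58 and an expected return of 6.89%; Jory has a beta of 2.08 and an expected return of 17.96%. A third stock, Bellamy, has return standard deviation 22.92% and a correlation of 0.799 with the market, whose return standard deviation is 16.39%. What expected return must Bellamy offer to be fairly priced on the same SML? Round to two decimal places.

10.86%

MRP = (17.96% − 6.89%) / (2.08 − 0.58) = 7.3800%
R_f = 6.89% − 0.58 × 7.3800% = 2.6096%
β_Bellamy = ρ·σ_i/σ_m = 0.799 × 22.92 / 16.39 = 1.1173
E(R_Bellamy) = R_f + β × MRP = 2.6096% + 1.1173 × 7.3800% = 10.86%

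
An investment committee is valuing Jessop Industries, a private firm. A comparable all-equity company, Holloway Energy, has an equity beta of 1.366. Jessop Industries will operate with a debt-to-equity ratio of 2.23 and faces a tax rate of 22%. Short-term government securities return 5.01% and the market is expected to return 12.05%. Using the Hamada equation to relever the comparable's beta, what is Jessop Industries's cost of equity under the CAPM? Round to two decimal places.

31.35%

β_L = β_U × [1 + (1 − t)(D/E)] = 1.366 × [1 + (1 − 0.22) × 2.23]
    = 1.366 × [1 + 0.78 × 2.23] = 1.366 × 2.7394 = 3.7420
MRP = 12.05% − 5.01% = 7.04%
E(R) = R_f + β_L × MRP = 5.01% + 3.7420 × 7.04% = 31.35%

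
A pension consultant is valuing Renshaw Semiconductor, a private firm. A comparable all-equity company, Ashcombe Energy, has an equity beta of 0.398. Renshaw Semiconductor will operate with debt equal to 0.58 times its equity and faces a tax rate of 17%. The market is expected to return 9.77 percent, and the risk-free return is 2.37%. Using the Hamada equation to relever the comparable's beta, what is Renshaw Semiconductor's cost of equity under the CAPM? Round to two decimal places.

6.73%

β_L = β_U × [1 + (1 − t)(D/E)] = 0.398 × [1 + (1 − 0.17) × 0.58]
    = 0.398 × [1 + 0.83 × 0.58] = 0.398 × 1.4814 = 0.5896
MRP = 9.77% − 2.37% = 7.40%
E(R) = R_f + β_L × MRP = 2.37% + 0.5896 × 7.40% = 6.73%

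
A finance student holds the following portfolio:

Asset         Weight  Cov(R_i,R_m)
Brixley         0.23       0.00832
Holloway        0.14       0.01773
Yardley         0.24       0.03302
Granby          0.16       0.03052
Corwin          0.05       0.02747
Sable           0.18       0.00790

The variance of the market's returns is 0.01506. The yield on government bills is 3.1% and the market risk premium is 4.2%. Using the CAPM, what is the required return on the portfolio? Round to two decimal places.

β_Brixley = 0.00832 / 0.01506 = 0.5525
β_Holloway = 0.01773 / 0.01506 = 1.1773
β_Yardley = 0.03302 / 0.01506 = 2.1926
β_Granby = 0.03052 / 0.01506 = 2.0266
β_Corwin = 0.02747 / 0.01506 = 1.8240
β_Sable = 0.00790 / 0.01506 = 0.5246
β_P = Σ w_i β_i = 0.23×0.5525 + 0.14×1.1773 + 0.24×2.1926 + 0.16×2.0266 + 0.05×1.8240 + 0.18×0.5246 = 1.3280
E(R_P) = R_f + β_P × MRP = 3.1% + 1.3280 × 4.2% = 8.68%

8.68%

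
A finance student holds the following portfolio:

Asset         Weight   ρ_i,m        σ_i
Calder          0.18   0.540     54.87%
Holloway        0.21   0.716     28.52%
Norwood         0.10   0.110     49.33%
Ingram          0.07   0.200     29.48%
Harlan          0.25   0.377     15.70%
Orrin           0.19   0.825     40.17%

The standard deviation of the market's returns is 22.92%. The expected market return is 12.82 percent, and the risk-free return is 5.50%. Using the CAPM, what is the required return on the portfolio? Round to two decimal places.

β_Calder = 0.540 × 54.87% / 22.92% = 1.2927
β_Holloway = 0.716 × 28.52% / 22.92% = 0.8909
β_Norwood = 0.110 × 49.33% / 22.92% = 0.2367
β_Ingram = 0.200 × 29.48% / 22.92% = 0.2572
β_Harlan = 0.377 × 15.70% / 22.92% = 0.2582
β_Orrin = 0.825 × 40.17% / 22.92% = 1.4459
β_P = Σ w_i β_i = 0.18×1.2927 + 0.21×0.8909 + 0.10×0.2367 + 0.07×0.2572 + 0.25×0.2582 + 0.19×1.4459 = 0.8007
MRP = 12.82% − 5.50% = 7.32%
E(R_P) = R_f + β_P × MRP = 5.50% + 0.8007 × 7.32% = 11.36%

11.36%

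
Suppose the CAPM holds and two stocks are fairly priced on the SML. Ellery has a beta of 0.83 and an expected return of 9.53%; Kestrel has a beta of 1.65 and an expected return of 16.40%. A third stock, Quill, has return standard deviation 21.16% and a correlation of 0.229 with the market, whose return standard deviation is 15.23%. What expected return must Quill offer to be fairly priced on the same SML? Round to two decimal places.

MRP = (16.40% − 9.53%) / (1.65 − 0.83) = 8.3780%
R_f = 9.53% − 0.83 × 8.3780% = 2.5763%
β_Quill = ρ·σ_i/σ_m = 0.229 × 21.16 / 15.23 = 0.3182
E(R_Quill) = R_f + β × MRP = 2.5763% + 0.3182 × 8.3780% = 5.24%

5.24%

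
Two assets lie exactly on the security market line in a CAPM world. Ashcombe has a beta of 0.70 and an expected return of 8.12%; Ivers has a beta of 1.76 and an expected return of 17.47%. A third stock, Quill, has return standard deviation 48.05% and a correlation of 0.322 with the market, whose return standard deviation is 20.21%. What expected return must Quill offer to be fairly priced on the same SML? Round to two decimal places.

8.70%

MRP = (17.47% − 8.12%) / (1.76 − 0.70) = 8.8208%
R_f = 8.12% − 0.70 × 8.8208% = 1.9454%
β_Quill = ρ·σ_i/σ_m = 0.322 × 48.05 / 20.21 = 0.7656
E(R_Quill) = R_f + β × MRP = 1.9454% + 0.7656 × 8.8208% = 8.70%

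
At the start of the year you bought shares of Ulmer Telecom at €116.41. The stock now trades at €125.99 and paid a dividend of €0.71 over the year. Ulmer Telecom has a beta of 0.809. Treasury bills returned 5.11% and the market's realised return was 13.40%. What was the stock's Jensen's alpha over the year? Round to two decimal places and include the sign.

-2.98%

Realised HPR = (P1 + D1 − P0) / P0 = (125.99 + 0.71 − 116.41) / 116.41 = 10.29 / 116.41 = 8.8394%
MRP = 13.40% − 5.11% = 8.29%
CAPM required = R_f + β·MRP = 5.11% + 0.809 × 8.29% = 11.81661%
α = realised − required = 8.8394% − 11.81661% = -2.98%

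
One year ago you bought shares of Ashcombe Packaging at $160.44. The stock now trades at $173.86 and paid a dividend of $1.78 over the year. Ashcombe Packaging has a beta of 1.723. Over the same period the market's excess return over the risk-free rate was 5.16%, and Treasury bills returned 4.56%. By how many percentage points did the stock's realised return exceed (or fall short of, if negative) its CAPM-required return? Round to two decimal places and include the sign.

-3.98%

Realised HPR = (P1 + D1 − P0) / P0 = (173.86 + 1.78 − 160.44) / 160.44 = 15.20 / 160.44 = 9.4739%
CAPM required = R_f + β·MRP = 4.56% + 1.723 × 5.16% = 13.45068%
α = realised − required = 9.4739% − 13.45068% = -3.98%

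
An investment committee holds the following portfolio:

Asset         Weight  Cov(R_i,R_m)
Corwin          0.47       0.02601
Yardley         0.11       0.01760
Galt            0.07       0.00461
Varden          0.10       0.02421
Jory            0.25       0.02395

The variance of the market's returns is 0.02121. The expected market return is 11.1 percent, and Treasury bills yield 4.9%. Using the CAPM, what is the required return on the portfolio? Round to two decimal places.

11.59%

β_Corwin = 0.02601 / 0.02121 = 1.2263
β_Yardley = 0.01760 / 0.02121 = 0.8298
β_Galt = 0.00461 / 0.02121 = 0.2174
β_Varden = 0.02421 / 0.02121 = 1.1414
β_Jory = 0.02395 / 0.02121 = 1.1292
β_P = Σ w_i β_i = 0.47×1.2263 + 0.11×0.8298 + 0.07×0.2174 + 0.10×1.1414 + 0.25×1.1292 = 1.0793
MRP = 11.1% − 4.9% = 6.20%
E(R_P) = R_f + β_P × MRP = 4.9% + 1.0793 × 6.2% = 11.59%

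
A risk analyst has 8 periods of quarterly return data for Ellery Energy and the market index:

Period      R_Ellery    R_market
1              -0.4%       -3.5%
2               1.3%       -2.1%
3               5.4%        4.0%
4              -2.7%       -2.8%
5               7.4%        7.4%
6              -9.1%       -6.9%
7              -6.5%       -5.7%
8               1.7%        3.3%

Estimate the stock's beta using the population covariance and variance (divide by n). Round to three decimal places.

1.025

Mean R_i = (-0.4 + 1.3 + 5.4 − 2.7 + 7.4 − 9.1 − 6.5 + 1.7) / 8 = -0.3625%
Mean R_m = (-3.5 − 2.1 + 4.0 − 2.8 + 7.4 − 6.9 − 5.7 + 3.3) / 8 = -0.7875%
Σ(R_i − R̄_i)(R_m − R̄_m) = 185.7563  ⇒  Cov = 185.7563 / 8 = 23.2195
Σ(R_m − R̄_m)² = 181.2888  ⇒  Var(R_m) = 181.2888 / 8 = 22.6611
β = Cov / Var(R_m) = 23.2195 / 22.6611 = 1.0246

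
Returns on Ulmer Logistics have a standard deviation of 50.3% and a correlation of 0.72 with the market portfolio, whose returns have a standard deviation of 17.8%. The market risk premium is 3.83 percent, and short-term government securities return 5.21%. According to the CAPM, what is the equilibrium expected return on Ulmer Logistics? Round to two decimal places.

β = ρ × σ_i / σ_m = 0.72 × 50.3% / 17.8% = 2.0346
E(R) = 5.21% + 2.0346 × 3.83% = 13.00%

13.00%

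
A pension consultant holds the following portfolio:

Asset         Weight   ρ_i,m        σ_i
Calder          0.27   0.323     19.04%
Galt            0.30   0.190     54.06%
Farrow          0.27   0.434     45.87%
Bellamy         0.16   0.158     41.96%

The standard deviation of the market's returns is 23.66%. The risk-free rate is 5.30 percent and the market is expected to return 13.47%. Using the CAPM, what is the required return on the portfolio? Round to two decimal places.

9.16%

β_Calder = 0.323 × 19.04% / 23.66% = 0.2599
β_Galt = 0.190 × 54.06% / 23.66% = 0.4341
β_Farrow = 0.434 × 45.87% / 23.66% = 0.8414
β_Bellamy = 0.158 × 41.96% / 23.66% = 0.2802
β_P = Σ w_i β_i = 0.27×0.2599 + 0.30×0.4341 + 0.27×0.8414 + 0.16×0.2802 = 0.4724
MRP = 13.47% − 5.30% = 8.17%
E(R_P) = R_f + β_P × MRP = 5.30% + 0.4724 × 8.17% = 9.16%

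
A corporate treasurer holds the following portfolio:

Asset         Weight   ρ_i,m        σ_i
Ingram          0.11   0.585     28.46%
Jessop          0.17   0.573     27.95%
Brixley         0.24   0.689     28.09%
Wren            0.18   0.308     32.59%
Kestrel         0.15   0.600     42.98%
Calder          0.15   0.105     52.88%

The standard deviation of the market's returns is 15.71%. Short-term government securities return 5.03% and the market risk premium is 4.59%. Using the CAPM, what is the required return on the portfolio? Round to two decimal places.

9.62%

β_Ingram = 0.585 × 28.46% / 15.71% = 1.0598
β_Jessop = 0.573 × 27.95% / 15.71% = 1.0194
β_Brixley = 0.689 × 28.09% / 15.71% = 1.2320
β_Wren = 0.308 × 32.59% / 15.71% = 0.6389
β_Kestrel = 0.600 × 42.98% / 15.71% = 1.6415
β_Calder = 0.105 × 52.88% / 15.71% = 0.3534
β_P = Σ w_i β_i = 0.11×1.0598 + 0.17×1.0194 + 0.24×1.2320 + 0.18×0.6389 + 0.15×1.6415 + 0.15×0.3534 = 0.9998
E(R_P) = R_f + β_P × MRP = 5.03% + 0.9998 × 4.59% = 9.62%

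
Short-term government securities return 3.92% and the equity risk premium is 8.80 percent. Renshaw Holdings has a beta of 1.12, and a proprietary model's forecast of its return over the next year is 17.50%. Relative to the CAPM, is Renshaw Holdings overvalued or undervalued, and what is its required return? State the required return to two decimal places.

Required return = R_f + β·MRP = 3.92% + 1.12 × 8.80% = 13.78%
Forecast 17.50% > required 13.78% → the stock plots above the SML → undervalued.

Undervalued; required return 13.78%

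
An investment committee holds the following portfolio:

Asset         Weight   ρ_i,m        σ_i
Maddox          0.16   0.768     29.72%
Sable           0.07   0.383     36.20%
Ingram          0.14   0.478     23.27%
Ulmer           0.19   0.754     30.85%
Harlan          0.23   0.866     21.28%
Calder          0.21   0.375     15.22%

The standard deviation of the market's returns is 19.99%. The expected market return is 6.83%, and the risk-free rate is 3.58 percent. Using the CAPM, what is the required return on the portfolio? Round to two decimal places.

β_Maddox = 0.768 × 29.72% / 19.99% = 1.1418
β_Sable = 0.383 × 36.20% / 19.99% = 0.6936
β_Ingram = 0.478 × 23.27% / 19.99% = 0.5564
β_Ulmer = 0.754 × 30.85% / 19.99% = 1.1636
β_Harlan = 0.866 × 21.28% / 19.99% = 0.9219
β_Calder = 0.375 × 15.22% / 19.99% = 0.2855
β_P = Σ w_i β_i = 0.16×1.1418 + 0.07×0.6936 + 0.14×0.5564 + 0.19×1.1636 + 0.23×0.9219 + 0.21×0.2855 = 0.8022
MRP = 6.83% − 3.58% = 3.25%
E(R_P) = R_f + β_P × MRP = 3.58% + 0.8022 × 3.25% = 6.19%

6.19%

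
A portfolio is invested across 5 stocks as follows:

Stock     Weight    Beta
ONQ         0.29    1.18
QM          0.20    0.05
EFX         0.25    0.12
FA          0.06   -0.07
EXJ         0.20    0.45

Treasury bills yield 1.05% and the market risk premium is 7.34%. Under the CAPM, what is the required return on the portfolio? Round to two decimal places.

β_P = Σ w_i β_i = 0.29×1.18 + 0.20×0.05 + 0.25×0.12 + 0.06×-0.07 + 0.20×0.45 = 0.4680
E(R_P) = R_f + β_P × MRP = 1.05% + 0.4680 × 7.34% = 4.49%

4.49%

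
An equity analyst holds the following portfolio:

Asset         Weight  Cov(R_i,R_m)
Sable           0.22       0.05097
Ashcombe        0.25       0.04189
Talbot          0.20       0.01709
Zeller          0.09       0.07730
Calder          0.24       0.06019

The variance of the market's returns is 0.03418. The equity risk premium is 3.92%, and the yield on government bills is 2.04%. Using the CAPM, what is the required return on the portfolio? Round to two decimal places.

7.37%

β_Sable = 0.05097 / 0.03418 = 1.4912
β_Ashcombe = 0.04189 / 0.03418 = 1.2256
β_Talbot = 0.01709 / 0.03418 = 0.5000
β_Zeller = 0.07730 / 0.03418 = 2.2616
β_Calder = 0.06019 / 0.03418 = 1.7610
β_P = Σ w_i β_i = 0.22×1.4912 + 0.25×1.2256 + 0.20×0.5000 + 0.09×2.2616 + 0.24×1.7610 = 1.3606
E(R_P) = R_f + β_P × MRP = 2.04% + 1.3606 × 3.92% = 7.37%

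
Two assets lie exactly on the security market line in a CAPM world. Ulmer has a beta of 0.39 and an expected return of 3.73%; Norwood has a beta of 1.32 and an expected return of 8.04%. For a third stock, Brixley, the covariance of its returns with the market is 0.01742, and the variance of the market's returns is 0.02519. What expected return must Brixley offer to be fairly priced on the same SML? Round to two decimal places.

5.13%

MRP = (8.04% − 3.73%) / (1.32 − 0.39) = 4.6344%
R_f = 3.73% − 0.39 × 4.6344% = 1.9226%
β_Brixley = Cov / Var(R_m) = 0.01742 / 0.02519 = 0.6915
E(R_Brixley) = R_f + β × MRP = 1.9226% + 0.6915 × 4.6344% = 5.13%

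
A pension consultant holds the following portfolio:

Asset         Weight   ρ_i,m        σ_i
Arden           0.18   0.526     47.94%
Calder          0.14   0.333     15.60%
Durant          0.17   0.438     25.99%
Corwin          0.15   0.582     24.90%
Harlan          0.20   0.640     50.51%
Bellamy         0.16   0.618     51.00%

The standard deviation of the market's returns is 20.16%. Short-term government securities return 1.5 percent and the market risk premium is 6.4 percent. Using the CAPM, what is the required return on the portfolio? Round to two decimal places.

β_Arden = 0.526 × 47.94% / 20.16% = 1.2508
β_Calder = 0.333 × 15.60% / 20.16% = 0.2577
β_Durant = 0.438 × 25.99% / 20.16% = 0.5647
β_Corwin = 0.582 × 24.90% / 20.16% = 0.7188
β_Harlan = 0.640 × 50.51% / 20.16% = 1.6035
β_Bellamy = 0.618 × 51.00% / 20.16% = 1.5634
β_P = Σ w_i β_i = 0.18×1.2508 + 0.14×0.2577 + 0.17×0.5647 + 0.15×0.7188 + 0.20×1.6035 + 0.16×1.5634 = 1.0359
E(R_P) = R_f + β_P × MRP = 1.5% + 1.0359 × 6.4% = 8.13%

8.13%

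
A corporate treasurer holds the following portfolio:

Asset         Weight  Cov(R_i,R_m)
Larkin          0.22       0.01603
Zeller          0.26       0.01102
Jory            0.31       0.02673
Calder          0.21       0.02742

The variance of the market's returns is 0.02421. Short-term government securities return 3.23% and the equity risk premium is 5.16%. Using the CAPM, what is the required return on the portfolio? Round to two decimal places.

7.59%

β_Larkin = 0.01603 / 0.02421 = 0.6621
β_Zeller = 0.01102 / 0.02421 = 0.4552
β_Jory = 0.02673 / 0.02421 = 1.1041
β_Calder = 0.02742 / 0.02421 = 1.1326
β_P = Σ w_i β_i = 0.22×0.6621 + 0.26×0.4552 + 0.31×1.1041 + 0.21×1.1326 = 0.8441
E(R_P) = R_f + β_P × MRP = 3.23% + 0.8441 × 5.16% = 7.59%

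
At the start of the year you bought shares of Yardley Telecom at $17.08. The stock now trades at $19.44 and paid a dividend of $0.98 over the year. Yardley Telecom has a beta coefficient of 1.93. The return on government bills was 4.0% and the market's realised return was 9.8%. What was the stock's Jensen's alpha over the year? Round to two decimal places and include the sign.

+4.36%

Realised HPR = (P1 + D1 − P0) / P0 = (19.44 + 0.98 − 17.08) / 17.08 = 3.34 / 17.08 = 19.5550%
MRP = 9.8% − 4.0% = 5.80%
CAPM required = R_f + β·MRP = 4.0% + 1.93 × 5.8% = 15.1940%
α = realised − required = 19.5550% − 15.1940% = +4.36%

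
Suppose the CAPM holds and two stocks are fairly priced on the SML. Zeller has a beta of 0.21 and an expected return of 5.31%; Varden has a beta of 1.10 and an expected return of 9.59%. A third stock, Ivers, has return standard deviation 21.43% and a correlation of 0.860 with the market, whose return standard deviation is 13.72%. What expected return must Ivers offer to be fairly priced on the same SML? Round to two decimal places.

MRP = (9.59% − 5.31%) / (1.10 − 0.21) = 4.8090%
R_f = 5.31% − 0.21 × 4.8090% = 4.3001%
β_Ivers = ρ·σ_i/σ_m = 0.860 × 21.43 / 13.72 = 1.3433
E(R_Ivers) = R_f + β × MRP = 4.3001% + 1.3433 × 4.8090% = 10.76%

10.76%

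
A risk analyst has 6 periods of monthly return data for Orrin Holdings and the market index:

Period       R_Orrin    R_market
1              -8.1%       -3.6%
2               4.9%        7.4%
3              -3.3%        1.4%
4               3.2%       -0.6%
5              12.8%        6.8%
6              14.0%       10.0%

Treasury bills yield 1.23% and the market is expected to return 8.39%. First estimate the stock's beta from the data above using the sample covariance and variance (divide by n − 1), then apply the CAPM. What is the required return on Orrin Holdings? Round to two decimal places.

11.57%

Mean R_i = (-8.1 + 4.9 − 3.3 + 3.2 + 12.8 + 14.0) / 6 = 3.9167%
Mean R_m = (-3.6 + 7.4 + 1.4 − 0.6 + 6.8 + 10.0) / 6 = 3.5667%
Σ(R_i − R̄_i)(R_m − R̄_m) = 202.1033  ⇒  Cov = 202.1033 / 5 = 40.4207
Σ(R_m − R̄_m)² = 139.9533  ⇒  Var(R_m) = 139.9533 / 5 = 27.9907
β = Cov / Var(R_m) = 40.4207 / 27.9907 = 1.4441
MRP = 8.39% − 1.23% = 7.16%
E(R) = R_f + β × MRP = 1.23% + 1.4441 × 7.16% = 11.57%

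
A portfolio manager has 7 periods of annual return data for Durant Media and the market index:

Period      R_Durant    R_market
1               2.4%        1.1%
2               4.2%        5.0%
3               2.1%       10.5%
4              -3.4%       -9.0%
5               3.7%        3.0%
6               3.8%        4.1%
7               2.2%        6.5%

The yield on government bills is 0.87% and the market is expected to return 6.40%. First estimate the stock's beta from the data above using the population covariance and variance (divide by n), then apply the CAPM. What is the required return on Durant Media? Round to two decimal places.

2.67%

Mean R_i = (2.4 + 4.2 + 2.1 − 3.4 + 3.7 + 3.8 + 2.2) / 7 = 2.1429%
Mean R_m = (1.1 + 5.0 + 10.5 − 9.0 + 3.0 + 4.1 + 6.5) / 7 = 3.0286%
Σ(R_i − R̄_i)(R_m − R̄_m) = 71.8414  ⇒  Cov = 71.8414 / 7 = 10.2631
Σ(R_m − R̄_m)² = 221.3143  ⇒  Var(R_m) = 221.3143 / 7 = 31.6163
β = Cov / Var(R_m) = 10.2631 / 31.6163 = 0.3246
MRP = 6.40% − 0.87% = 5.53%
E(R) = R_f + β × MRP = 0.87% + 0.3246 × 5.53% = 2.67%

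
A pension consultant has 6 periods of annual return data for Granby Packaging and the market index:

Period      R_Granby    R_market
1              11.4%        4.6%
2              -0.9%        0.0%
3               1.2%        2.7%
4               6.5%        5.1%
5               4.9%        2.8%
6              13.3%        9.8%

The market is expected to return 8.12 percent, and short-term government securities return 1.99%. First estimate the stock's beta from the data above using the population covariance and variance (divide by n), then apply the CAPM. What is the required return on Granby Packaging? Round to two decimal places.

11.18%

Mean R_i = (11.4 − 0.9 + 1.2 + 6.5 + 4.9 + 13.3) / 6 = 6.0667%
Mean R_m = (4.6 + 0.0 + 2.7 + 5.1 + 2.8 + 9.8) / 6 = 4.1667%
Σ(R_i − R̄_i)(R_m − R̄_m) = 81.2233  ⇒  Cov = 81.2233 / 6 = 13.5372
Σ(R_m − R̄_m)² = 54.1733  ⇒  Var(R_m) = 54.1733 / 6 = 9.0289
β = Cov / Var(R_m) = 13.5372 / 9.0289 = 1.4993
MRP = 8.12% − 1.99% = 6.13%
E(R) = R_f + β × MRP = 1.99% + 1.4993 × 6.13% = 11.18%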